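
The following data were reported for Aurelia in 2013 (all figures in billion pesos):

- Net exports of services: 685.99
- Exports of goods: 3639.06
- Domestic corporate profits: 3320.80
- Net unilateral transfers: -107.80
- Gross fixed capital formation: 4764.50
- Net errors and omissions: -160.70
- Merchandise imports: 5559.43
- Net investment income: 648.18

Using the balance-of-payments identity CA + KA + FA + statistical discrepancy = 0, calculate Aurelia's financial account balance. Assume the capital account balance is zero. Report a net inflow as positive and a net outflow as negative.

Goods balance = 3639.06 - 5559.43 = -1920.37
Services balance = 685.99
Trade balance (goods + services) = -1920.37 + 685.99 = -1234.38
Net primary income = 648.18
Net secondary income = -107.80
Current account = -1234.38 + 648.18 + (-107.80) = -694.00
Financial account = -(-694.00 + (-160.70)) = 854.70

854.70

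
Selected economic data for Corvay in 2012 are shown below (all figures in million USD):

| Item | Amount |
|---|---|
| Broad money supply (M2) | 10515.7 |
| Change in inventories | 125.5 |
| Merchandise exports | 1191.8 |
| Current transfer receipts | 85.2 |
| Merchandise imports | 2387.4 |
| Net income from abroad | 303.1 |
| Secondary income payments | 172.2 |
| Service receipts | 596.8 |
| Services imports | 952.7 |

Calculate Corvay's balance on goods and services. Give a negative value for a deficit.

-1551.5

Goods balance = 1191.8 - 2387.4 = -1195.6
Services balance = 596.8 - 952.7 = -355.9
Trade balance (goods + services) = -1195.6 + (-355.9) = -1551.5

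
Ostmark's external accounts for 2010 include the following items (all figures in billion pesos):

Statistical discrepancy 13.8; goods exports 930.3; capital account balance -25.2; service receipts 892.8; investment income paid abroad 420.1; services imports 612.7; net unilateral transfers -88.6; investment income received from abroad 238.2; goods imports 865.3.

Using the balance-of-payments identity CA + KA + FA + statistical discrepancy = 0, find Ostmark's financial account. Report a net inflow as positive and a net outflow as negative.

-63.2

Goods balance = 930.3 - 865.3 = 65.0
Services balance = 892.8 - 612.7 = 280.1
Trade balance (goods + services) = 65.0 + 280.1 = 345.1
Net primary income = 238.2 - 420.1 = -181.9
Net secondary income = -88.6
Current account = 345.1 + (-181.9) + (-88.6) = 74.6
Financial account = -(74.6 + (-25.2) + 13.8) = -63.2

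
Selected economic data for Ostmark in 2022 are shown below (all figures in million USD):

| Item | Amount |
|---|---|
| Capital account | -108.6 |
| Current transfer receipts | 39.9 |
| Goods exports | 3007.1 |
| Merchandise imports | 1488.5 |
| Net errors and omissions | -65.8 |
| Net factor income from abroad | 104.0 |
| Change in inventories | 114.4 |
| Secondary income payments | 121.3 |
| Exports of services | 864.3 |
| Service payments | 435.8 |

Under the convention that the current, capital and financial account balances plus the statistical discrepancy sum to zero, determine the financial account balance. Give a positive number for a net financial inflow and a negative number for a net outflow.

-1795.3

Goods balance = 3007.1 - 1488.5 = 1518.6
Services balance = 864.3 - 435.8 = 428.5
Trade balance (goods + services) = 1518.6 + 428.5 = 1947.1
Net primary income = 104.0
Net secondary income = 39.9 - 121.3 = -81.4
Current account = 1947.1 + 104.0 + (-81.4) = 1969.7
Financial account = -(1969.7 + (-108.6) + (-65.8)) = -1795.3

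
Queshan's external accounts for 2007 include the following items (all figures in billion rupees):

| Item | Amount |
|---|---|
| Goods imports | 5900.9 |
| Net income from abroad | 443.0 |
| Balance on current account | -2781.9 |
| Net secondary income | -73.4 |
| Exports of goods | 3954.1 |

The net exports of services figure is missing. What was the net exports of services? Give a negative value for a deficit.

Current account = goods balance + services balance + net primary income + net secondary income
Sum of the known components = -1577.2
Net exports of services = CA - (known components) = -2781.9 - (-1577.2) = -1204.7

-1204.7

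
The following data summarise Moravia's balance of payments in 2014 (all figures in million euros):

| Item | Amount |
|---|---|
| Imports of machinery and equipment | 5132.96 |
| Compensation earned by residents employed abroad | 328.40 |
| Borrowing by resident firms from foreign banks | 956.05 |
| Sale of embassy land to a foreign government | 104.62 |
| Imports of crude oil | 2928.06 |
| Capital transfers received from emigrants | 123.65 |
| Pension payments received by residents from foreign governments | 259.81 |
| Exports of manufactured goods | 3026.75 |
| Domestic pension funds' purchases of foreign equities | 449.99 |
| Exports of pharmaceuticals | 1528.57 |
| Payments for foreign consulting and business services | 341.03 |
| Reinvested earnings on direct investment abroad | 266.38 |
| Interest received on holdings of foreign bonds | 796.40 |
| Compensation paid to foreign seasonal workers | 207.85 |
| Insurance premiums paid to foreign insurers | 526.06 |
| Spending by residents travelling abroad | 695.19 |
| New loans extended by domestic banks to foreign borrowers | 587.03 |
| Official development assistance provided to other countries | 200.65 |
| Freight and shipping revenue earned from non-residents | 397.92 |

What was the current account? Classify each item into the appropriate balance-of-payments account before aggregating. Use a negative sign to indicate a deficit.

-3427.57

Goods: 1528.57 + 3026.75 - 2928.06 - 5132.96 = -3505.70
Services: -526.06 - 341.03 - 695.19 + 397.92 = -1164.36
Primary income: 328.40 - 207.85 + 796.40 + 266.38 = 1183.33
Secondary income: -200.65 + 259.81 = 59.16
Current account = (-3505.70) + (-1164.36) + 1183.33 + 59.16 = -3427.57
(Excluded from the current account — financial account: borrowing by resident firms from foreign banks 956.05, domestic pension funds' purchases of foreign equities 449.99, new loans extended by domestic banks to foreign borrowers 587.03; capital account: sale of embassy land to a foreign government 104.62, capital transfers received from emigrants 123.65.)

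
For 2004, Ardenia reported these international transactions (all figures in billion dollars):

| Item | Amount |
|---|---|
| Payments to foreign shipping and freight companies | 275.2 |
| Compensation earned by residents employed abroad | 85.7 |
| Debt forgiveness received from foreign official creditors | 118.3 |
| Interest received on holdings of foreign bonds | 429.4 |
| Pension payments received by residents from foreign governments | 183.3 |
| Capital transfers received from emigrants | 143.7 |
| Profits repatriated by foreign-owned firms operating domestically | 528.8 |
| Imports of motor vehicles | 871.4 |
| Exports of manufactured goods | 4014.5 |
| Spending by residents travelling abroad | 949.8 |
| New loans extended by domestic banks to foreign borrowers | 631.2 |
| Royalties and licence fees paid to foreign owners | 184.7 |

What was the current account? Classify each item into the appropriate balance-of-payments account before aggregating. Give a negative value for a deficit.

Goods: 4014.5 - 871.4 = 3143.1
Services: -184.7 - 275.2 - 949.8 = -1409.7
Primary income: 85.7 + 429.4 - 528.8 = -13.7
Secondary income: 183.3
Current account = 3143.1 + (-1409.7) + (-13.7) + 183.3 = 1903.0
(Excluded from the current account — capital account: debt forgiveness received from foreign official creditors 118.3, capital transfers received from emigrants 143.7; financial account: new loans extended by domestic banks to foreign borrowers 631.2.)

1903.0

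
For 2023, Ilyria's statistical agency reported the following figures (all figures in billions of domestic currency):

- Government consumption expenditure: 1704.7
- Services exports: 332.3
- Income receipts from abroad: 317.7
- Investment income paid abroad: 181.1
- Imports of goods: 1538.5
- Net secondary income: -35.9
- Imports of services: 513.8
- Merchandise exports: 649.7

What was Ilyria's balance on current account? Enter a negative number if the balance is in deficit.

-969.6

Goods balance = 649.7 - 1538.5 = -888.8
Services balance = 332.3 - 513.8 = -181.5
Trade balance (goods + services) = -888.8 + (-181.5) = -1070.3
Net primary income = 317.7 - 181.1 = 136.6
Net secondary income = -35.9
Current account = -1070.3 + 136.6 + (-35.9) = -969.6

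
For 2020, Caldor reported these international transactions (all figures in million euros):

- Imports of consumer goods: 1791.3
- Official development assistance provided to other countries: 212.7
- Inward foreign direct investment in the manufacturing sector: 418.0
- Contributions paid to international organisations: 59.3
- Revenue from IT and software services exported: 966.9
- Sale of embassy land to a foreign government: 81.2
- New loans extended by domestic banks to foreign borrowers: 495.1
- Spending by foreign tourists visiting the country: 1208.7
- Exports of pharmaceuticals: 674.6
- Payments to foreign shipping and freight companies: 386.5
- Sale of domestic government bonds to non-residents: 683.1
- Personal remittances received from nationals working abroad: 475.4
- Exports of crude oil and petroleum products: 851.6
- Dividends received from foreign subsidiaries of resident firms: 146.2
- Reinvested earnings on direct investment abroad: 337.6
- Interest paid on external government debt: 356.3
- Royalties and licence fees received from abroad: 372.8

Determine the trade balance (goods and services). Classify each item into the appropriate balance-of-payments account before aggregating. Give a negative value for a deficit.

1896.8

Goods: 674.6 + 851.6 - 1791.3 = -265.1
Services: 966.9 + 372.8 - 386.5 + 1208.7 = 2161.9
Trade balance = -265.1 + 2161.9 = 1896.8
(Excluded from the trade balance — secondary income: official development assistance provided to other countries 212.7, contributions paid to international organisations 59.3, personal remittances received from nationals working abroad 475.4; financial account: inward foreign direct investment in the manufacturing sector 418.0, new loans extended by domestic banks to foreign borrowers 495.1, sale of domestic government bonds to non-residents 683.1; capital account: sale of embassy land to a foreign government 81.2; primary income: dividends received from foreign subsidiaries of resident firms 146.2, reinvested earnings on direct investment abroad 337.6, interest paid on external government debt 356.3.)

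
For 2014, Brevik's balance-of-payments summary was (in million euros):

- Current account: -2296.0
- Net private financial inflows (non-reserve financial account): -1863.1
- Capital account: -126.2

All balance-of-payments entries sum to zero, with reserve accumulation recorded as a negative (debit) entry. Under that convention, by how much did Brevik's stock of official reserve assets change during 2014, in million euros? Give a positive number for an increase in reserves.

Official reserve transactions balance = -((-2296.0) + (-126.2) + (-1863.1)) = 4285.3
An accumulation of reserves is recorded as a debit (negative entry), so the change in the stock of reserves is the negative of that balance.
Change in official reserves = -(4285.3) = -4285.3

-4285.3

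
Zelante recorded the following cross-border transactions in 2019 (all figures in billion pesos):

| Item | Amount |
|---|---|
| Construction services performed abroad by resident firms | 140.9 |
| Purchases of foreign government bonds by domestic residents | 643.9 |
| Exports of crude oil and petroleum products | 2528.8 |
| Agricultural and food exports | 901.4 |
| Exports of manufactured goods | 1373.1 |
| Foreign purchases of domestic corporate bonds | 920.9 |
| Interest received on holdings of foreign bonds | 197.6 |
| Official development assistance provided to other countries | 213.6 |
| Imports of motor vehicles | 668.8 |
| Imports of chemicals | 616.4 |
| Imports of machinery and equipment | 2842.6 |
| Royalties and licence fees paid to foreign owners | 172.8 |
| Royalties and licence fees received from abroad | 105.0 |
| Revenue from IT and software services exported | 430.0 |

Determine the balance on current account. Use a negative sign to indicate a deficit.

Goods: 901.4 - 616.4 - 668.8 + 2528.8 + 1373.1 - 2842.6 = 675.5
Services: 105.0 + 140.9 + 430.0 - 172.8 = 503.1
Primary income: 197.6
Secondary income: -213.6
Current account = 675.5 + 503.1 + 197.6 + (-213.6) = 1162.6
(Excluded from the current account — financial account: purchases of foreign government bonds by domestic residents 643.9, foreign purchases of domestic corporate bonds 920.9.)

1162.6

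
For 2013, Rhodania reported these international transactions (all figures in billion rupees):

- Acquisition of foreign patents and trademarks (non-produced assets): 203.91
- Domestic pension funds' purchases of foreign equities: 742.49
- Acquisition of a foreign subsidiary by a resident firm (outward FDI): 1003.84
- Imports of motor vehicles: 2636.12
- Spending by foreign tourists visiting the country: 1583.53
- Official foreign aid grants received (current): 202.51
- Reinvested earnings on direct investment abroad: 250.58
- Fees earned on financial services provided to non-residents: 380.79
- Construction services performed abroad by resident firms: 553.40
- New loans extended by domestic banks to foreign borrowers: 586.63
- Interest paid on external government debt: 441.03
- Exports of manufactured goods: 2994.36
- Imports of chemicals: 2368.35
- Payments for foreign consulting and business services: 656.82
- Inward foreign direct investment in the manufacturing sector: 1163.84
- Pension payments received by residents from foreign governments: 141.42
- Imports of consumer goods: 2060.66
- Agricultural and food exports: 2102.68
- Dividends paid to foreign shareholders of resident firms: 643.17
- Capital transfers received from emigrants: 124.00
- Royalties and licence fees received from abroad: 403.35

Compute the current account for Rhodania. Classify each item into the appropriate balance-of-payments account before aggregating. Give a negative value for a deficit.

Goods: -2636.12 + 2102.68 - 2060.66 - 2368.35 + 2994.36 = -1968.09
Services: -656.82 + 380.79 + 403.35 + 1583.53 + 553.40 = 2264.25
Primary income: -643.17 - 441.03 + 250.58 = -833.62
Secondary income: 202.51 + 141.42 = 343.93
Current account = (-1968.09) + 2264.25 + (-833.62) + 343.93 = -193.53
(Excluded from the current account — capital account: acquisition of foreign patents and trademarks (non-produced assets) 203.91, capital transfers received from emigrants 124.00; financial account: domestic pension funds' purchases of foreign equities 742.49, acquisition of a foreign subsidiary by a resident firm (outward FDI) 1003.84, new loans extended by domestic banks to foreign borrowers 586.63, inward foreign direct investment in the manufacturing sector 1163.84.)

-193.53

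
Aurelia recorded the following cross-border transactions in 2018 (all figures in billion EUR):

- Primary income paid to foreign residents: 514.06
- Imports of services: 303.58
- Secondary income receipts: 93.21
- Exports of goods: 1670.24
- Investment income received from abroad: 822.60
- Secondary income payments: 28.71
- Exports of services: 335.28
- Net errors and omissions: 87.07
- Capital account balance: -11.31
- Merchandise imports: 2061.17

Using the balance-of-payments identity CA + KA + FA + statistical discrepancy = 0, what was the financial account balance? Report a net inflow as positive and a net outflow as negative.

-89.57

Goods balance = 1670.24 - 2061.17 = -390.93
Services balance = 335.28 - 303.58 = 31.70
Trade balance (goods + services) = -390.93 + 31.70 = -359.23
Net primary income = 822.60 - 514.06 = 308.54
Net secondary income = 93.21 - 28.71 = 64.50
Current account = -359.23 + 308.54 + 64.50 = 13.81
Financial account = -(13.81 + (-11.31) + 87.07) = -89.57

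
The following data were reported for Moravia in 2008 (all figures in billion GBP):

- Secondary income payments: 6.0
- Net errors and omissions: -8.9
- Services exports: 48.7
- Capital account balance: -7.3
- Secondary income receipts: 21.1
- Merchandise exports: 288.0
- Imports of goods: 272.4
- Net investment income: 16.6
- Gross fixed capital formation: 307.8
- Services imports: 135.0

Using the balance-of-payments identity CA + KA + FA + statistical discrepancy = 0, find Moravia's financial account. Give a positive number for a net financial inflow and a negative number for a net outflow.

55.2

Goods balance = 288.0 - 272.4 = 15.6
Services balance = 48.7 - 135.0 = -86.3
Trade balance (goods + services) = 15.6 + (-86.3) = -70.7
Net primary income = 16.6
Net secondary income = 21.1 - 6.0 = 15.1
Current account = -70.7 + 16.6 + 15.1 = -39.0
Financial account = -(-39.0 + (-7.3) + (-8.9)) = 55.2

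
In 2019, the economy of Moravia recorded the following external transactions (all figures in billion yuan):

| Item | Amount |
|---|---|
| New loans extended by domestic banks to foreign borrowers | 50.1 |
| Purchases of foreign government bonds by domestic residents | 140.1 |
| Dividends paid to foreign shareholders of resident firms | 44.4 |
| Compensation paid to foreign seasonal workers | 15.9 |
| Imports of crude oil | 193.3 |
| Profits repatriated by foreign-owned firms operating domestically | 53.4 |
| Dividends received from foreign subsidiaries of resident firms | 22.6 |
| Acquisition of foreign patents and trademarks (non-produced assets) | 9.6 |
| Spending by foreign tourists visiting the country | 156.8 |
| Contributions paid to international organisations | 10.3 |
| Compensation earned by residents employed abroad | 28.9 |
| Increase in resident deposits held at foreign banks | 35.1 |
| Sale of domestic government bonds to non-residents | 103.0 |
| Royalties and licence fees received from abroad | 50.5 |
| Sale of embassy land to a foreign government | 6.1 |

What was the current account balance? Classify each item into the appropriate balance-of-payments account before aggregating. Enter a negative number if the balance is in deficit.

Goods: -193.3
Services: 50.5 + 156.8 = 207.3
Primary income: -44.4 - 15.9 + 22.6 + 28.9 - 53.4 = -62.2
Secondary income: -10.3
Current account = (-193.3) + 207.3 + (-62.2) + (-10.3) = -58.5
(Excluded from the current account — financial account: new loans extended by domestic banks to foreign borrowers 50.1, purchases of foreign government bonds by domestic residents 140.1, increase in resident deposits held at foreign banks 35.1, sale of domestic government bonds to non-residents 103.0; capital account: acquisition of foreign patents and trademarks (non-produced assets) 9.6, sale of embassy land to a foreign government 6.1.)

-58.5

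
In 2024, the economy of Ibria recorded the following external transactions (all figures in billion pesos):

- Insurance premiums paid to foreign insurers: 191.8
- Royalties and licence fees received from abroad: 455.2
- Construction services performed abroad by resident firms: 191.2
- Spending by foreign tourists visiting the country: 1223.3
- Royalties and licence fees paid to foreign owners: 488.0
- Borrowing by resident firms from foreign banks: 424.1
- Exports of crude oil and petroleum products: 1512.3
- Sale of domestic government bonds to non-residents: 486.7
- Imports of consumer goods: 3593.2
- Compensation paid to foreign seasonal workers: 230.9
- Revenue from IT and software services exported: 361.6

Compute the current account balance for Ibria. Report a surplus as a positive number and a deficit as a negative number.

-760.3

Goods: -3593.2 + 1512.3 = -2080.9
Services: 361.6 - 191.8 + 455.2 - 488.0 + 191.2 + 1223.3 = 1551.5
Primary income: -230.9
Current account = (-2080.9) + 1551.5 + (-230.9) = -760.3
(Excluded from the current account — financial account: borrowing by resident firms from foreign banks 424.1, sale of domestic government bonds to non-residents 486.7.)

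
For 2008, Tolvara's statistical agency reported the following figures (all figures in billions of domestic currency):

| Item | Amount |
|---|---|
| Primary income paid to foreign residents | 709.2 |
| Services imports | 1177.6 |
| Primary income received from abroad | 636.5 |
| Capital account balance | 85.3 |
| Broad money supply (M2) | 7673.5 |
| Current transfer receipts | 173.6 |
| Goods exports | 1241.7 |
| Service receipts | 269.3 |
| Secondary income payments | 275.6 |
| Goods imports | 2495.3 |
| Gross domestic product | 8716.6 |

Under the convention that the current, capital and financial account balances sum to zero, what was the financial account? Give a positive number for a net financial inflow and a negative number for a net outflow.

Goods balance = 1241.7 - 2495.3 = -1253.6
Services balance = 269.3 - 1177.6 = -908.3
Trade balance (goods + services) = -1253.6 + (-908.3) = -2161.9
Net primary income = 636.5 - 709.2 = -72.7
Net secondary income = 173.6 - 275.6 = -102.0
Current account = -2161.9 + (-72.7) + (-102.0) = -2336.6
Financial account = -(-2336.6 + 85.3) = 2251.3

2251.3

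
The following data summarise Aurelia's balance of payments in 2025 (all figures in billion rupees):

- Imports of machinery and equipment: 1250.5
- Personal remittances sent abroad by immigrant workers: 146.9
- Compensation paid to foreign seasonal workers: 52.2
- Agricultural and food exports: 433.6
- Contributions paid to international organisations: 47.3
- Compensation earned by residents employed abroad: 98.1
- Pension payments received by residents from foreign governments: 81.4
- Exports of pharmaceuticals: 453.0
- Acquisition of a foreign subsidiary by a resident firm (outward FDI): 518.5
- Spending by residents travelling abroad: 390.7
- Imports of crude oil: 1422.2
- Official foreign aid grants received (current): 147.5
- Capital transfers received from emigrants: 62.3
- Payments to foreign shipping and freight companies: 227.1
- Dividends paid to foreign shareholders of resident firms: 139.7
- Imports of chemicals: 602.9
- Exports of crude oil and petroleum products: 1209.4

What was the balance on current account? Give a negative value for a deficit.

-1856.5

Goods: 1209.4 - 1250.5 + 453.0 + 433.6 - 1422.2 - 602.9 = -1179.6
Services: -227.1 - 390.7 = -617.8
Primary income: -52.2 + 98.1 - 139.7 = -93.8
Secondary income: 81.4 + 147.5 - 146.9 - 47.3 = 34.7
Current account = (-1179.6) + (-617.8) + (-93.8) + 34.7 = -1856.5
(Excluded from the current account — financial account: acquisition of a foreign subsidiary by a resident firm (outward FDI) 518.5; capital account: capital transfers received from emigrants 62.3.)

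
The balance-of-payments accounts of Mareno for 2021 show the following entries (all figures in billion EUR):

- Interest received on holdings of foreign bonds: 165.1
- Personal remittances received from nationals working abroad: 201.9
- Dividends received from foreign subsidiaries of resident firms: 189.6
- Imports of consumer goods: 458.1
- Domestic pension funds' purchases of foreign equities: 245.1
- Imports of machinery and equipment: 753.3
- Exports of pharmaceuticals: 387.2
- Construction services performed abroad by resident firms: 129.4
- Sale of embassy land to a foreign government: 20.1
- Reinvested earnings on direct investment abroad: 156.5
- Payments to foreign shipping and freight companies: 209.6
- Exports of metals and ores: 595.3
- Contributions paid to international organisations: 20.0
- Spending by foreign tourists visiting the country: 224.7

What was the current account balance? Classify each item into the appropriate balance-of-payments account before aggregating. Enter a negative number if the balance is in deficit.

Goods: -458.1 + 595.3 - 753.3 + 387.2 = -228.9
Services: 224.7 - 209.6 + 129.4 = 144.5
Primary income: 189.6 + 156.5 + 165.1 = 511.2
Secondary income: 201.9 - 20.0 = 181.9
Current account = (-228.9) + 144.5 + 511.2 + 181.9 = 608.7
(Excluded from the current account — financial account: domestic pension funds' purchases of foreign equities 245.1; capital account: sale of embassy land to a foreign government 20.1.)

608.7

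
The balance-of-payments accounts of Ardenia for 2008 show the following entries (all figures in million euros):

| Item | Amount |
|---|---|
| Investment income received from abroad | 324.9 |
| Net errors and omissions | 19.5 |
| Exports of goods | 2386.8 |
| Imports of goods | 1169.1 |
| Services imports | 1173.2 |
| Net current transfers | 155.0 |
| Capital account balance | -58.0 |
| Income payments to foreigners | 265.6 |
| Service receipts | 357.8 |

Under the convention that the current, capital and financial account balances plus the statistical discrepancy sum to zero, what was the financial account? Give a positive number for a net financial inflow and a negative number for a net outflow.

-578.1

Goods balance = 2386.8 - 1169.1 = 1217.7
Services balance = 357.8 - 1173.2 = -815.4
Trade balance (goods + services) = 1217.7 + (-815.4) = 402.3
Net primary income = 324.9 - 265.6 = 59.3
Net secondary income = 155.0
Current account = 402.3 + 59.3 + 155.0 = 616.6
Financial account = -(616.6 + (-58.0) + 19.5) = -578.1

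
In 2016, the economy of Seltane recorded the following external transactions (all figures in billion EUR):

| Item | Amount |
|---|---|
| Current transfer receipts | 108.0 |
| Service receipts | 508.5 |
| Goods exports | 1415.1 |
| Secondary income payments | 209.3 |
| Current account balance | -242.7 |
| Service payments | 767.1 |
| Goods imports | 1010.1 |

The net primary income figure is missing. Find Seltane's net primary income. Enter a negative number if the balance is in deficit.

Current account = goods balance + services balance + net primary income + net secondary income
Sum of the known components = 45.1
Net primary income = CA - (known components) = -242.7 - 45.1 = -287.8

-287.8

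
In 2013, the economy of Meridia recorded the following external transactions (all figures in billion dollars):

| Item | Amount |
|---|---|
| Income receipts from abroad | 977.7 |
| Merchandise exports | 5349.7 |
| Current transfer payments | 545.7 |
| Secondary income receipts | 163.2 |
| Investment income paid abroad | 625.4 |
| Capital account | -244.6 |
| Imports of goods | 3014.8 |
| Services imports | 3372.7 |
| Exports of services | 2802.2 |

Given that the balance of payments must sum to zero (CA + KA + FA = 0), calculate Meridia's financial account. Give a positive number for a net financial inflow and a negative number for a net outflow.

Goods balance = 5349.7 - 3014.8 = 2334.9
Services balance = 2802.2 - 3372.7 = -570.5
Trade balance (goods + services) = 2334.9 + (-570.5) = 1764.4
Net primary income = 977.7 - 625.4 = 352.3
Net secondary income = 163.2 - 545.7 = -382.5
Current account = 1764.4 + 352.3 + (-382.5) = 1734.2
Financial account = -(1734.2 + (-244.6)) = -1489.6

-1489.6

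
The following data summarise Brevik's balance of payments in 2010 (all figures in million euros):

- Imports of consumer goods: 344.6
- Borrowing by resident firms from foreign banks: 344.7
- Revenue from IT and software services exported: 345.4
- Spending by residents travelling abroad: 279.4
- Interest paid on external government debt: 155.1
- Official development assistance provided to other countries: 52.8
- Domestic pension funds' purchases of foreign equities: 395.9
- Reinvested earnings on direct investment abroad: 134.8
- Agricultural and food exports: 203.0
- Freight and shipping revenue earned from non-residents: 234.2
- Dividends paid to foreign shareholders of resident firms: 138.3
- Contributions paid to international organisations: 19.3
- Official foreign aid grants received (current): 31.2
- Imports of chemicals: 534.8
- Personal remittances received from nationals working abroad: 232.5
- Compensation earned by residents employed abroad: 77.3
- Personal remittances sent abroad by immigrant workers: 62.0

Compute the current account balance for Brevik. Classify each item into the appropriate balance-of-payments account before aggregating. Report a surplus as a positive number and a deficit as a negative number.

Goods: -344.6 - 534.8 + 203.0 = -676.4
Services: 345.4 + 234.2 - 279.4 = 300.2
Primary income: 77.3 + 134.8 - 155.1 - 138.3 = -81.3
Secondary income: 232.5 - 19.3 - 52.8 - 62.0 + 31.2 = 129.6
Current account = (-676.4) + 300.2 + (-81.3) + 129.6 = -327.9
(Excluded from the current account — financial account: borrowing by resident firms from foreign banks 344.7, domestic pension funds' purchases of foreign equities 395.9.)

-327.9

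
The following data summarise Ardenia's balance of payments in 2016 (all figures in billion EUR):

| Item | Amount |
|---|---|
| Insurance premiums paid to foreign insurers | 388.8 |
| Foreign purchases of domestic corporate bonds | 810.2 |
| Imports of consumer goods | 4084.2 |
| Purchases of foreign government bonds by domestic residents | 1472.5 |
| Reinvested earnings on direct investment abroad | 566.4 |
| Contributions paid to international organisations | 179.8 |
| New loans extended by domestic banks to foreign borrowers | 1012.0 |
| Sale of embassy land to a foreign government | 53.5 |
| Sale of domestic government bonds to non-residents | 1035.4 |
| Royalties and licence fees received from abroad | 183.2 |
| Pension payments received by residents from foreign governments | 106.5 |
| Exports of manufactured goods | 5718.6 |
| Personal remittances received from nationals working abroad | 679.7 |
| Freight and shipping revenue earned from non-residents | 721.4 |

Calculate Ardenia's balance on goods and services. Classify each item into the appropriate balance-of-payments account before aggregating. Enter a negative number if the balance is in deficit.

2150.2

Goods: 5718.6 - 4084.2 = 1634.4
Services: -388.8 + 721.4 + 183.2 = 515.8
Trade balance = 1634.4 + 515.8 = 2150.2
(Excluded from the trade balance — financial account: foreign purchases of domestic corporate bonds 810.2, purchases of foreign government bonds by domestic residents 1472.5, new loans extended by domestic banks to foreign borrowers 1012.0, sale of domestic government bonds to non-residents 1035.4; primary income: reinvested earnings on direct investment abroad 566.4; secondary income: contributions paid to international organisations 179.8, pension payments received by residents from foreign governments 106.5, personal remittances received from nationals working abroad 679.7; capital account: sale of embassy land to a foreign government 53.5.)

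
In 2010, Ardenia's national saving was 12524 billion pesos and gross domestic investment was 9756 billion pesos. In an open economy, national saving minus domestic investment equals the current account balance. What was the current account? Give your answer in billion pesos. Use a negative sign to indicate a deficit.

2768

S - I = CA (net lending to the rest of the world).
CA = S - I = 12524 - 9756 = 2768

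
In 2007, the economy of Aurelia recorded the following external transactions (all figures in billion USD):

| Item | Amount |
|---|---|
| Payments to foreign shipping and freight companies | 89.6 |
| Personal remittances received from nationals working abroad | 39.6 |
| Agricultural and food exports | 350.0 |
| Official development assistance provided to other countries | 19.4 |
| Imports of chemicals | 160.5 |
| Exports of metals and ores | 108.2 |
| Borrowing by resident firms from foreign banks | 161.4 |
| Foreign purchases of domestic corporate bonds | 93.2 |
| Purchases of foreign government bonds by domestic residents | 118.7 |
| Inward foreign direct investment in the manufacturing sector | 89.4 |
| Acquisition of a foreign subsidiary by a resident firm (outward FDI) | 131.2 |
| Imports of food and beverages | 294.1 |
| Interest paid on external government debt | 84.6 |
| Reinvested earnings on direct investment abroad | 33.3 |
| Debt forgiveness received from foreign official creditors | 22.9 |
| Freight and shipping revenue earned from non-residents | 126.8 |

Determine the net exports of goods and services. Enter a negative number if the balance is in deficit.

40.8

Goods: -294.1 + 350.0 - 160.5 + 108.2 = 3.6
Services: -89.6 + 126.8 = 37.2
Trade balance = 3.6 + 37.2 = 40.8
(Excluded from the trade balance — secondary income: personal remittances received from nationals working abroad 39.6, official development assistance provided to other countries 19.4; financial account: borrowing by resident firms from foreign banks 161.4, foreign purchases of domestic corporate bonds 93.2, purchases of foreign government bonds by domestic residents 118.7, inward foreign direct investment in the manufacturing sector 89.4, acquisition of a foreign subsidiary by a resident firm (outward FDI) 131.2; primary income: interest paid on external government debt 84.6, reinvested earnings on direct investment abroad 33.3; capital account: debt forgiveness received from foreign official creditors 22.9.)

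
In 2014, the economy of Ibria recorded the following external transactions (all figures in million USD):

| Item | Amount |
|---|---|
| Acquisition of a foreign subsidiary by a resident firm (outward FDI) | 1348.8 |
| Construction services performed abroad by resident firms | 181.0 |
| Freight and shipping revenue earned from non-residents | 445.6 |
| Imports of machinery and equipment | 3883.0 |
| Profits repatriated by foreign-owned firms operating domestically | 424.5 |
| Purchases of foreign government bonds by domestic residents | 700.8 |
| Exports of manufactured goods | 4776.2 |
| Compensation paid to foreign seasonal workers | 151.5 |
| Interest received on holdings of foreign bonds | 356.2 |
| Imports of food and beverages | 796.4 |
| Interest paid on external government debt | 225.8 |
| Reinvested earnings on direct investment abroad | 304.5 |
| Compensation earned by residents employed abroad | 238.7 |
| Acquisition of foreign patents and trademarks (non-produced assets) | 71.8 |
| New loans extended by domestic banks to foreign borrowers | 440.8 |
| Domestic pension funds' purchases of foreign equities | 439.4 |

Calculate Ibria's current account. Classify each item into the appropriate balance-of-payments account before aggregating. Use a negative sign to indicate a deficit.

821.0

Goods: 4776.2 - 3883.0 - 796.4 = 96.8
Services: 181.0 + 445.6 = 626.6
Primary income: 238.7 - 424.5 + 304.5 - 225.8 + 356.2 - 151.5 = 97.6
Current account = 96.8 + 626.6 + 97.6 = 821.0
(Excluded from the current account — financial account: acquisition of a foreign subsidiary by a resident firm (outward FDI) 1348.8, purchases of foreign government bonds by domestic residents 700.8, new loans extended by domestic banks to foreign borrowers 440.8, domestic pension funds' purchases of foreign equities 439.4; capital account: acquisition of foreign patents and trademarks (non-produced assets) 71.8.)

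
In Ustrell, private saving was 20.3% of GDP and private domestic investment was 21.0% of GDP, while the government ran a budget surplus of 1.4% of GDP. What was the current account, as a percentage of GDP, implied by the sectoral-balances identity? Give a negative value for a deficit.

By the sectoral-balances identity, CA = (S_private - I) + (T - G).
Private balance = 20.3 - 21.0 = -0.7
Government balance (T - G) = 1.4
CA = -0.7 + 1.4 = 0.7

0.7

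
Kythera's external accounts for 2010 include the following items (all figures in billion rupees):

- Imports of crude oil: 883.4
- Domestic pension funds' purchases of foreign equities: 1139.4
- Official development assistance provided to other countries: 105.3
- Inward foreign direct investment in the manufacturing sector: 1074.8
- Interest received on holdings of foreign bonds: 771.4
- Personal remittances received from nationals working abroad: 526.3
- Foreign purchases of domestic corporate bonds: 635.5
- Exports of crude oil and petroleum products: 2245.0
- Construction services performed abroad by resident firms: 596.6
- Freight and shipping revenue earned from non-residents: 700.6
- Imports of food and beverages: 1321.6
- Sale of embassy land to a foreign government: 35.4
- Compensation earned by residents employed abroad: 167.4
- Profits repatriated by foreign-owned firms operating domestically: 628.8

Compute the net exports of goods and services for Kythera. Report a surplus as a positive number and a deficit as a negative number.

1337.2

Goods: -1321.6 + 2245.0 - 883.4 = 40.0
Services: 596.6 + 700.6 = 1297.2
Trade balance = 40.0 + 1297.2 = 1337.2
(Excluded from the trade balance — financial account: domestic pension funds' purchases of foreign equities 1139.4, inward foreign direct investment in the manufacturing sector 1074.8, foreign purchases of domestic corporate bonds 635.5; secondary income: official development assistance provided to other countries 105.3, personal remittances received from nationals working abroad 526.3; primary income: interest received on holdings of foreign bonds 771.4, compensation earned by residents employed abroad 167.4, profits repatriated by foreign-owned firms operating domestically 628.8; capital account: sale of embassy land to a foreign government 35.4.)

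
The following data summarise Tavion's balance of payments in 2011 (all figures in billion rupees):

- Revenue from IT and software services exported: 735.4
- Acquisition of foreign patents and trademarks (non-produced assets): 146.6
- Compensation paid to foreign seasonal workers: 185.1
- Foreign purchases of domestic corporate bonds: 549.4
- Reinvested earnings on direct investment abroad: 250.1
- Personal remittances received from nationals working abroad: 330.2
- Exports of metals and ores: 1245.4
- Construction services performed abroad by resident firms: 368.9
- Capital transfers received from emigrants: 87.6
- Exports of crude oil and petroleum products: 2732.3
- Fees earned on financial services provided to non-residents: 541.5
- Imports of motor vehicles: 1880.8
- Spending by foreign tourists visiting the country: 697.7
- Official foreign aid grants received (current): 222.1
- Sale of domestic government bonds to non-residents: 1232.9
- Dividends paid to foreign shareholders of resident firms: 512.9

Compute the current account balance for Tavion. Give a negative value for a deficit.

4544.8

Goods: -1880.8 + 2732.3 + 1245.4 = 2096.9
Services: 735.4 + 368.9 + 697.7 + 541.5 = 2343.5
Primary income: 250.1 - 512.9 - 185.1 = -447.9
Secondary income: 222.1 + 330.2 = 552.3
Current account = 2096.9 + 2343.5 + (-447.9) + 552.3 = 4544.8
(Excluded from the current account — capital account: acquisition of foreign patents and trademarks (non-produced assets) 146.6, capital transfers received from emigrants 87.6; financial account: foreign purchases of domestic corporate bonds 549.4, sale of domestic government bonds to non-residents 1232.9.)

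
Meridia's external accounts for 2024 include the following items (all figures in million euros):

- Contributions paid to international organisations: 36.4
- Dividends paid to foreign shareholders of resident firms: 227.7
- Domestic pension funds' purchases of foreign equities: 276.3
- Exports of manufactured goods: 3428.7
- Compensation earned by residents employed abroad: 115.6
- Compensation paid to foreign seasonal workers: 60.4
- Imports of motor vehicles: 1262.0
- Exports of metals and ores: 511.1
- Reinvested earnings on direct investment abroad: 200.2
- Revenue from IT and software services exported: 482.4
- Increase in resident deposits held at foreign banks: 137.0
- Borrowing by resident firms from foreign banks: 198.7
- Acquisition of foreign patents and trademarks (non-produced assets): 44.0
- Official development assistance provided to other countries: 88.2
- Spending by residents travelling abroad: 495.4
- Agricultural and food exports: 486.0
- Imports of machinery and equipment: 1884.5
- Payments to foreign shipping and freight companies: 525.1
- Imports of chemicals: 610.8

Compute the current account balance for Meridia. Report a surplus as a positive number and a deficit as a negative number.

33.5

Goods: -610.8 + 486.0 - 1884.5 - 1262.0 + 511.1 + 3428.7 = 668.5
Services: -525.1 - 495.4 + 482.4 = -538.1
Primary income: -60.4 - 227.7 + 200.2 + 115.6 = 27.7
Secondary income: -36.4 - 88.2 = -124.6
Current account = 668.5 + (-538.1) + 27.7 + (-124.6) = 33.5
(Excluded from the current account — financial account: domestic pension funds' purchases of foreign equities 276.3, increase in resident deposits held at foreign banks 137.0, borrowing by resident firms from foreign banks 198.7; capital account: acquisition of foreign patents and trademarks (non-produced assets) 44.0.)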